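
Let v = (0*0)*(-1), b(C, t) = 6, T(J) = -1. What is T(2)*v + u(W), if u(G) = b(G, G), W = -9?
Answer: 6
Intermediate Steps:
u(G) = 6
v = 0 (v = 0*(-1) = 0)
T(2)*v + u(W) = -1*0 + 6 = 0 + 6 = 6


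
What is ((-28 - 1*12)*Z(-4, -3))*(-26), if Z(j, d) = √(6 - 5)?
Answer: 1040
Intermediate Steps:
Z(j, d) = 1 (Z(j, d) = √1 = 1)
((-28 - 1*12)*Z(-4, -3))*(-26) = ((-28 - 1*12)*1)*(-26) = ((-28 - 12)*1)*(-26) = -40*1*(-26) = -40*(-26) = 1040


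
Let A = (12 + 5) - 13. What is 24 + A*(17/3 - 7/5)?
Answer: 616/15 ≈ 41.067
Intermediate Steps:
A = 4 (A = 17 - 13 = 4)
24 + A*(17/3 - 7/5) = 24 + 4*(17/3 - 7/5) = 24 + 4*(64/15) = 24 + 256/15 = 616/15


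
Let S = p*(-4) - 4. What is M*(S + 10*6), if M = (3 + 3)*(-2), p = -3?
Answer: -816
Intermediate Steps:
M = -12 (M = 6*(-2) = -12)
S = 8 (S = -3*(-4) - 4 = 12 - 4 = 8)
M*(S + 10*6) = -12*(8 + 10*6) = -12*(8 + 60) = -12*68 = -816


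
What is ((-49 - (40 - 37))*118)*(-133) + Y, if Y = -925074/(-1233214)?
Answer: 503206035953/616607 ≈ 8.1609e+5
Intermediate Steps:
Y = 462537/616607 (Y = -925074*(-1/1233214) = 462537/616607 ≈ 0.75013)
((-49 - (40 - 37))*118)*(-133) + Y = ((-49 - (40 - 37))*118)*(-133) + 462537/616607 = ((-49 - 1*3)*118)*(-133) + 462537/616607 = ((-49 - 3)*118)*(-133) + 462537/616607 = -52*118*(-133) + 462537/616607 = -6136*(-133) + 462537/616607 = 816088 + 462537/616607 = 503206035953/616607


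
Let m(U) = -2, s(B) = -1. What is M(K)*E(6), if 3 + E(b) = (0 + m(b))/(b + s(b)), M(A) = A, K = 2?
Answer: -34/5 ≈ -6.8000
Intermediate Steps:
E(b) = -3 - 2/(-1 + b) (E(b) = -3 + (0 - 2)/(b - 1) = -3 - 2/(-1 + b))
M(K)*E(6) = 2*((1 - 3*6)/(-1 + 6)) = 2*((1 - 18)/5) = 2*((⅕)*(-17)) = 2*(-17/5) = -34/5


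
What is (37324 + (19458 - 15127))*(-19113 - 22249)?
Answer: -1722934110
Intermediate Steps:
(37324 + (19458 - 15127))*(-19113 - 22249) = (37324 + 4331)*(-41362) = 41655*(-41362) = -1722934110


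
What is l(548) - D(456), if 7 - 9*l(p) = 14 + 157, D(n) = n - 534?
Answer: 538/9 ≈ 59.778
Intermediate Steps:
D(n) = -534 + n
l(p) = -164/9 (l(p) = 7/9 - (14 + 157)/9 = 7/9 - ⅑*171 = 7/9 - 19 = -164/9)
l(548) - D(456) = -164/9 - (-534 + 456) = -164/9 - 1*(-78) = -164/9 + 78 = 538/9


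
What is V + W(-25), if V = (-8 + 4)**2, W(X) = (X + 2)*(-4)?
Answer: 108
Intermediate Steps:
W(X) = -8 - 4*X (W(X) = (2 + X)*(-4) = -8 - 4*X)
V = 16 (V = (-4)**2 = 16)
V + W(-25) = 16 + (-8 - 4*(-25)) = 16 + (-8 + 100) = 16 + 92 = 108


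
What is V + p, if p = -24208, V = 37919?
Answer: 13711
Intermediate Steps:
V + p = 37919 - 24208 = 13711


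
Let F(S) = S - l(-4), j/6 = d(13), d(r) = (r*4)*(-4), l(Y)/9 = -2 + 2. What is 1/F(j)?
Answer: -1/1248 ≈ -0.00080128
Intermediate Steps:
l(Y) = 0 (l(Y) = 9*(-2 + 2) = 9*0 = 0)
d(r) = -16*r (d(r) = (4*r)*(-4) = -16*r)
j = -1248 (j = 6*(-16*13) = 6*(-208) = -1248)
F(S) = S (F(S) = S - 1*0 = S + 0 = S)
1/F(j) = 1/(-1248) = -1/1248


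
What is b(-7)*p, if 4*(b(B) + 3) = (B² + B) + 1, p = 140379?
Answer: 4351749/4 ≈ 1.0879e+6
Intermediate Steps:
b(B) = -11/4 + B/4 + B²/4 (b(B) = -3 + ((B² + B) + 1)/4 = -3 + ((B + B²) + 1)/4 = -3 + (1 + B + B²)/4 = -3 + (¼ + B/4 + B²/4) = -11/4 + B/4 + B²/4)
b(-7)*p = (-11/4 + (¼)*(-7) + (¼)*(-7)²)*140379 = (-11/4 - 7/4 + (¼)*49)*140379 = (-11/4 - 7/4 + 49/4)*140379 = (31/4)*140379 = 4351749/4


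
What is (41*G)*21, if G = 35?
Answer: 30135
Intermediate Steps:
(41*G)*21 = (41*35)*21 = 1435*21 = 30135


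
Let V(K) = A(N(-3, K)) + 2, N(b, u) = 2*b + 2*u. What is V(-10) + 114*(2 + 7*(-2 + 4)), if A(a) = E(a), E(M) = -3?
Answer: 1823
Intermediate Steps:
A(a) = -3
V(K) = -1 (V(K) = -3 + 2 = -1)
V(-10) + 114*(2 + 7*(-2 + 4)) = -1 + 114*(2 + 7*(-2 + 4)) = -1 + 114*(2 + 7*2) = -1 + 114*(2 + 14) = -1 + 114*16 = -1 + 1824 = 1823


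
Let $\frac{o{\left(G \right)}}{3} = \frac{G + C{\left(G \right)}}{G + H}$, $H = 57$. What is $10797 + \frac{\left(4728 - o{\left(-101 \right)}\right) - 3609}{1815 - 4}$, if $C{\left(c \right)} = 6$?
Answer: $\frac{860397099}{79684} \approx 10798.0$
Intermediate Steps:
$o{\left(G \right)} = \frac{3 \left(6 + G\right)}{57 + G}$ ($o{\left(G \right)} = 3 \frac{G + 6}{G + 57} = 3 \frac{6 + G}{57 + G} = \frac{3 \left(6 + G\right)}{57 + G}$)
$10797 + \frac{\left(4728 - o{\left(-101 \right)}\right) - 3609}{1815 - 4} = 10797 + \frac{\left(4728 - \frac{3 \left(6 - 101\right)}{57 - 101}\right) - 3609}{1815 - 4} = 10797 + \frac{\left(4728 - 3 \frac{1}{-44} \left(-95\right)\right) - 3609}{1811} = 10797 + \left(\left(4728 - 3 \left(- \frac{1}{44}\right) \left(-95\right)\right) - 3609\right) \frac{1}{1811} = 10797 + \left(\left(4728 - \frac{285}{44}\right) - 3609\right) \frac{1}{1811} = 10797 + \left(\frac{207747}{44} - 3609\right) \frac{1}{1811} = 10797 + \frac{48951}{44} \cdot \frac{1}{1811} = 10797 + \frac{48951}{79684} = \frac{860397099}{79684}$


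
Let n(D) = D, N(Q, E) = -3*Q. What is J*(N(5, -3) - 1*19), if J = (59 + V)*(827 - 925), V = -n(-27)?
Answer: 286552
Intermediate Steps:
V = 27 (V = -1*(-27) = 27)
J = -8428 (J = (59 + 27)*(827 - 925) = 86*(-98) = -8428)
J*(N(5, -3) - 1*19) = -8428*(-3*5 - 1*19) = -8428*(-15 - 19) = -8428*(-34) = 286552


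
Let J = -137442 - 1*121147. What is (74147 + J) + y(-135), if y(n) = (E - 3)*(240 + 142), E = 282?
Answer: -77864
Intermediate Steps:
y(n) = 106578 (y(n) = (282 - 3)*(240 + 142) = 279*382 = 106578)
J = -258589 (J = -137442 - 121147 = -258589)
(74147 + J) + y(-135) = (74147 - 258589) + 106578 = -184442 + 106578 = -77864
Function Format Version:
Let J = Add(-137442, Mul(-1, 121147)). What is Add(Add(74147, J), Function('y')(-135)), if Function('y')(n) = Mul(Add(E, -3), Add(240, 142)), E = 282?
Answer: -77864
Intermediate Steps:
Function('y')(n) = 106578 (Function('y')(n) = Mul(Add(282, -3), Add(240, 142)) = Mul(279, 382) = 106578)
J = -258589 (J = Add(-137442, -121147) = -258589)
Add(Add(74147, J), Function('y')(-135)) = Add(Add(74147, -258589), 106578) = Add(-184442, 106578) = -77864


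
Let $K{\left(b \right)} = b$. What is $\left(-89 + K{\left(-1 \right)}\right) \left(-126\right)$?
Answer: $11340$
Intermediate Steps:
$\left(-89 + K{\left(-1 \right)}\right) \left(-126\right) = \left(-89 - 1\right) \left(-126\right) = \left(-90\right) \left(-126\right) = 11340$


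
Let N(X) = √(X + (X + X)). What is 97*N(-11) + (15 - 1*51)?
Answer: -36 + 97*I*√33 ≈ -36.0 + 557.22*I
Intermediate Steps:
N(X) = √3*√X (N(X) = √(X + 2*X) = √(3*X) = √3*√X)
97*N(-11) + (15 - 1*51) = 97*(√3*√(-11)) + (15 - 1*51) = 97*(√3*(I*√11)) + (15 - 51) = 97*(I*√33) - 36 = 97*I*√33 - 36 = -36 + 97*I*√33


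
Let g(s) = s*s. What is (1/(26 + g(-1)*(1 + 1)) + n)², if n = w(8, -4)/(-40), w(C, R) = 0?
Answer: 1/784 ≈ 0.0012755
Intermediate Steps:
g(s) = s²
n = 0 (n = 0/(-40) = 0*(-1/40) = 0)
(1/(26 + g(-1)*(1 + 1)) + n)² = (1/(26 + (-1)²*(1 + 1)) + 0)² = (1/(26 + 1*2) + 0)² = (1/(26 + 2) + 0)² = (1/28 + 0)² = (1/28)² = 1/784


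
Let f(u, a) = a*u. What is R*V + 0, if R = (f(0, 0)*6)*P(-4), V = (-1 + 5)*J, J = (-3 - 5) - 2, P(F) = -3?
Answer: 0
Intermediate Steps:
J = -10 (J = -8 - 2 = -10)
V = -40 (V = (-1 + 5)*(-10) = 4*(-10) = -40)
R = 0 (R = ((0*0)*6)*(-3) = (0*6)*(-3) = 0*(-3) = 0)
R*V + 0 = 0*(-40) + 0 = 0 + 0 = 0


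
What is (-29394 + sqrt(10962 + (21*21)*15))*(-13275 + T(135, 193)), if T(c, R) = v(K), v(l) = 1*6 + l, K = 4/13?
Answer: 5070259242/13 - 1552437*sqrt(217)/13 ≈ 3.8826e+8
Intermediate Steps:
K = 4/13 (K = 4*(1/13) = 4/13 ≈ 0.30769)
v(l) = 6 + l
T(c, R) = 82/13 (T(c, R) = 6 + 4/13 = 82/13)
(-29394 + sqrt(10962 + (21*21)*15))*(-13275 + T(135, 193)) = (-29394 + sqrt(10962 + (21*21)*15))*(-13275 + 82/13) = (-29394 + sqrt(10962 + 441*15))*(-172493/13) = (-29394 + sqrt(10962 + 6615))*(-172493/13) = (-29394 + sqrt(17577))*(-172493/13) = (-29394 + 9*sqrt(217))*(-172493/13) = 5070259242/13 - 1552437*sqrt(217)/13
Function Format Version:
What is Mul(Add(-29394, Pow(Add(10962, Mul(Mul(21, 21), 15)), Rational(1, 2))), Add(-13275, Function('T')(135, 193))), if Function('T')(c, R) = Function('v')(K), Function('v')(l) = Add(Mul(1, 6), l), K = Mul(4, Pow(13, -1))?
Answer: Add(Rational(5070259242, 13), Mul(Rational(-1552437, 13), Pow(217, Rational(1, 2)))) ≈ 3.8826e+8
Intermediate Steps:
K = Rational(4, 13) (K = Mul(4, Rational(1, 13)) = Rational(4, 13) ≈ 0.30769)
Function('v')(l) = Add(6, l)
Function('T')(c, R) = Rational(82, 13) (Function('T')(c, R) = Add(6, Rational(4, 13)) = Rational(82, 13))
Mul(Add(-29394, Pow(Add(10962, Mul(Mul(21, 21), 15)), Rational(1, 2))), Add(-13275, Function('T')(135, 193))) = Mul(Add(-29394, Pow(Add(10962, Mul(Mul(21, 21), 15)), Rational(1, 2))), Add(-13275, Rational(82, 13))) = Mul(Add(-29394, Pow(Add(10962, Mul(441, 15)), Rational(1, 2))), Rational(-172493, 13)) = Mul(Add(-29394, Pow(Add(10962, 6615), Rational(1, 2))), Rational(-172493, 13)) = Mul(Add(-29394, Pow(17577, Rational(1, 2))), Rational(-172493, 13)) = Mul(Add(-29394, Mul(9, Pow(217, Rational(1, 2)))), Rational(-172493, 13)) = Add(Rational(5070259242, 13), Mul(Rational(-1552437, 13), Pow(217, Rational(1, 2))))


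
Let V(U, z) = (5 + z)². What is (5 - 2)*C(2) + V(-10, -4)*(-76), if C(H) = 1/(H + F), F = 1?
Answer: -75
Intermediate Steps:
C(H) = 1/(1 + H) (C(H) = 1/(H + 1) = 1/(1 + H))
(5 - 2)*C(2) + V(-10, -4)*(-76) = (5 - 2)/(1 + 2) + (5 - 4)²*(-76) = 3/3 + 1²*(-76) = 3*(⅓) + 1*(-76) = 1 - 76 = -75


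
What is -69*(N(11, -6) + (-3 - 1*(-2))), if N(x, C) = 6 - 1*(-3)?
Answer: -552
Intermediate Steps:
N(x, C) = 9 (N(x, C) = 6 + 3 = 9)
-69*(N(11, -6) + (-3 - 1*(-2))) = -69*(9 + (-3 - 1*(-2))) = -69*(9 + (-3 + 2)) = -69*(9 - 1) = -69*8 = -552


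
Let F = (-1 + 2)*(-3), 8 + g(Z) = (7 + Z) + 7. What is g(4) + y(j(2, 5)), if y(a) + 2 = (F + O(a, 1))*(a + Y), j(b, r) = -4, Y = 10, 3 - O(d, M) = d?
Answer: 32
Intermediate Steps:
O(d, M) = 3 - d
g(Z) = 6 + Z (g(Z) = -8 + ((7 + Z) + 7) = -8 + (14 + Z) = 6 + Z)
F = -3 (F = 1*(-3) = -3)
y(a) = -2 - a*(10 + a) (y(a) = -2 + (-3 + (3 - a))*(a + 10) = -2 + (-a)*(10 + a) = -2 - a*(10 + a))
g(4) + y(j(2, 5)) = (6 + 4) + (-2 - 1*(-4)**2 - 10*(-4)) = 10 + (-2 - 1*16 + 40) = 10 + (-2 - 16 + 40) = 10 + 22 = 32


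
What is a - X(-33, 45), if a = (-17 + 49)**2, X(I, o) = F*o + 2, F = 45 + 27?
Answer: -2218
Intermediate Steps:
F = 72
X(I, o) = 2 + 72*o (X(I, o) = 72*o + 2 = 2 + 72*o)
a = 1024 (a = 32**2 = 1024)
a - X(-33, 45) = 1024 - (2 + 72*45) = 1024 - (2 + 3240) = 1024 - 1*3242 = 1024 - 3242 = -2218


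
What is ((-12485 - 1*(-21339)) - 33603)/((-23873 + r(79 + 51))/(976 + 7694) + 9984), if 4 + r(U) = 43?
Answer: -6310995/2545219 ≈ -2.4795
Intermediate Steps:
r(U) = 39 (r(U) = -4 + 43 = 39)
((-12485 - 1*(-21339)) - 33603)/((-23873 + r(79 + 51))/(976 + 7694) + 9984) = ((-12485 - 1*(-21339)) - 33603)/((-23873 + 39)/(976 + 7694) + 9984) = ((-12485 + 21339) - 33603)/(-23834/8670 + 9984) = (8854 - 33603)/(-23834*1/8670 + 9984) = -24749/(-701/255 + 9984) = -24749/2545219/255 = -24749*255/2545219 = -6310995/2545219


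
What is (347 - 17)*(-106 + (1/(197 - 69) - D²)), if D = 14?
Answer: -6378075/64 ≈ -99657.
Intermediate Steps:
(347 - 17)*(-106 + (1/(197 - 69) - D²)) = (347 - 17)*(-106 + (1/(197 - 69) - 1*14²)) = 330*(-106 + (1/128 - 1*196)) = 330*(-106 + (1/128 - 196)) = 330*(-106 - 25087/128) = 330*(-38655/128) = -6378075/64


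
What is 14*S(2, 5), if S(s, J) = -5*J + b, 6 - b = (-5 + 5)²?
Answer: -266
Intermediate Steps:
b = 6 (b = 6 - (-5 + 5)² = 6 - 1*0² = 6 - 1*0 = 6 + 0 = 6)
S(s, J) = 6 - 5*J (S(s, J) = -5*J + 6 = 6 - 5*J)
14*S(2, 5) = 14*(6 - 5*5) = 14*(6 - 25) = 14*(-19) = -266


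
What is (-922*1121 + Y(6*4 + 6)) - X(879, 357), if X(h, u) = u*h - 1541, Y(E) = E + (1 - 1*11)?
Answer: -1345804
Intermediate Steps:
Y(E) = -10 + E (Y(E) = E + (1 - 11) = E - 10 = -10 + E)
X(h, u) = -1541 + h*u (X(h, u) = h*u - 1541 = -1541 + h*u)
(-922*1121 + Y(6*4 + 6)) - X(879, 357) = (-922*1121 + (-10 + (6*4 + 6))) - (-1541 + 879*357) = (-1033562 + (-10 + (24 + 6))) - (-1541 + 313803) = (-1033562 + (-10 + 30)) - 1*312262 = (-1033562 + 20) - 312262 = -1033542 - 312262 = -1345804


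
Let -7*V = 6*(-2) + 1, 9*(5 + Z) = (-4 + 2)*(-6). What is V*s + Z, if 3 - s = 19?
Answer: -605/21 ≈ -28.810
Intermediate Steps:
s = -16 (s = 3 - 1*19 = 3 - 19 = -16)
Z = -11/3 (Z = -5 + ((-4 + 2)*(-6))/9 = -5 + (-2*(-6))/9 = -5 + (⅑)*12 = -5 + 4/3 = -11/3 ≈ -3.6667)
V = 11/7 (V = -(6*(-2) + 1)/7 = -(-12 + 1)/7 = -⅐*(-11) = 11/7 ≈ 1.5714)
V*s + Z = (11/7)*(-16) - 11/3 = -176/7 - 11/3 = -605/21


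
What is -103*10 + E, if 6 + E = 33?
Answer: -1003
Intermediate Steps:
E = 27 (E = -6 + 33 = 27)
-103*10 + E = -103*10 + 27 = -1030 + 27 = -1003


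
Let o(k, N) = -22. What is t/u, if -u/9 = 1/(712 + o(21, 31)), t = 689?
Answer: -158470/3 ≈ -52823.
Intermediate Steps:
u = -3/230 (u = -9/(712 - 22) = -9/690 = -9*1/690 = -3/230 ≈ -0.013043)
t/u = 689/(-3/230) = 689*(-230/3) = -158470/3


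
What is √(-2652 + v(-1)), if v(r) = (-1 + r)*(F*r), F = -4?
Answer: 2*I*√665 ≈ 51.575*I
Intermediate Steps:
v(r) = -4*r*(-1 + r) (v(r) = (-1 + r)*(-4*r) = -4*r*(-1 + r))
√(-2652 + v(-1)) = √(-2652 + 4*(-1)*(1 - 1*(-1))) = √(-2652 + 4*(-1)*(1 + 1)) = √(-2652 + 4*(-1)*2) = √(-2652 - 8) = √(-2660) = 2*I*√665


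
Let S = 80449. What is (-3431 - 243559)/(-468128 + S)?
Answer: 246990/387679 ≈ 0.63710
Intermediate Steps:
(-3431 - 243559)/(-468128 + S) = (-3431 - 243559)/(-468128 + 80449) = -246990/(-387679) = -246990*(-1/387679) = 246990/387679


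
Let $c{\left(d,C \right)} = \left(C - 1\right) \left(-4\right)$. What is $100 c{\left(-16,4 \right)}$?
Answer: $-1200$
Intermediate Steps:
$c{\left(d,C \right)} = 4 - 4 C$ ($c{\left(d,C \right)} = \left(-1 + C\right) \left(-4\right) = 4 - 4 C$)
$100 c{\left(-16,4 \right)} = 100 \left(4 - 16\right) = 100 \left(-12\right) = -1200$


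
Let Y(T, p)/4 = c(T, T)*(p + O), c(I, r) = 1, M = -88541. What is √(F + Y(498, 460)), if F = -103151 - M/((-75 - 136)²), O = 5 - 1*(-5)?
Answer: 5*I*√180343906/211 ≈ 318.23*I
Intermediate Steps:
O = 10 (O = 5 + 5 = 10)
Y(T, p) = 40 + 4*p (Y(T, p) = 4*(1*(p + 10)) = 4*(1*(10 + p)) = 4*(10 + p) = 40 + 4*p)
F = -4592297130/44521 (F = -103151 - (-88541)/((-75 - 136)²) = -103151 - (-88541)/((-211)²) = -103151 - (-88541)/44521 = -103151 - 1*(-88541/44521) = -103151 + 88541/44521 = -4592297130/44521 ≈ -1.0315e+5)
√(F + Y(498, 460)) = √(-4592297130/44521 + (40 + 4*460)) = √(-4592297130/44521 + (40 + 1840)) = √(-4592297130/44521 + 1880) = √(-4508597650/44521) = 5*I*√180343906/211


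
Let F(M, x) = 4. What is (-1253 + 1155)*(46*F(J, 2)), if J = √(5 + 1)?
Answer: -18032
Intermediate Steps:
J = √6 ≈ 2.4495
(-1253 + 1155)*(46*F(J, 2)) = (-1253 + 1155)*(46*4) = -98*184 = -18032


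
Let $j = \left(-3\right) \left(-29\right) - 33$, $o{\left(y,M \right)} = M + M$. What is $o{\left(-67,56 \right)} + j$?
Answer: $166$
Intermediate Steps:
$o{\left(y,M \right)} = 2 M$
$j = 54$ ($j = 87 - 33 = 54$)
$o{\left(-67,56 \right)} + j = 2 \cdot 56 + 54 = 112 + 54 = 166$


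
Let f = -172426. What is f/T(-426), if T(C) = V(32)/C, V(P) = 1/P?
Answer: 2350511232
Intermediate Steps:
T(C) = 1/(32*C)
f/T(-426) = -172426/((1/32)/(-426)) = -172426/((1/32)*(-1/426)) = -172426/(-1/13632) = -172426*(-13632) = 2350511232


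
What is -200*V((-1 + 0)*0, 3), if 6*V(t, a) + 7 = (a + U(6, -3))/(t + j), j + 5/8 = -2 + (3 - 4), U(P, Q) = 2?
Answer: 8100/29 ≈ 279.31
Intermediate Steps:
j = -29/8 (j = -5/8 + (-2 + (3 - 4)) = -5/8 + (-2 - 1) = -5/8 - 3 = -29/8 ≈ -3.6250)
V(t, a) = -7/6 + (2 + a)/(6*(-29/8 + t)) (V(t, a) = -7/6 + ((a + 2)/(t - 29/8))/6 = -7/6 + ((2 + a)/(-29/8 + t))/6 = -7/6 + (2 + a)/(6*(-29/8 + t)))
-200*V((-1 + 0)*0, 3) = -100*(219 - 56*(-1 + 0)*0 + 8*3)/(3*(-29 + 8*((-1 + 0)*0))) = -100*(219 - (-56)*0 + 24)/(3*(-29 + 8*(-1*0))) = -100*(219 - 56*0 + 24)/(3*(-29 + 8*0)) = -100*(219 + 0 + 24)/(3*(-29 + 0)) = -100*243/(3*(-29)) = -100*(-1)*243/(3*29) = -200*(-81/58) = 8100/29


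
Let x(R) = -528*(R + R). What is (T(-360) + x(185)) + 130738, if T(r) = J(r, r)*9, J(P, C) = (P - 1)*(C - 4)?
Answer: 1118014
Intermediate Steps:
J(P, C) = (-1 + P)*(-4 + C)
T(r) = 36 - 45*r + 9*r² (T(r) = (4 - r - 4*r + r*r)*9 = (4 - r - 4*r + r²)*9 = (4 + r² - 5*r)*9 = 36 - 45*r + 9*r²)
x(R) = -1056*R
(T(-360) + x(185)) + 130738 = ((36 - 45*(-360) + 9*(-360)²) - 1056*185) + 130738 = ((36 + 16200 + 9*129600) - 195360) + 130738 = ((36 + 16200 + 1166400) - 195360) + 130738 = (1182636 - 195360) + 130738 = 987276 + 130738 = 1118014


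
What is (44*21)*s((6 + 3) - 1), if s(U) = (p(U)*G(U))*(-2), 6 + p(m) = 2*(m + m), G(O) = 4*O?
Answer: -1537536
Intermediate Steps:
p(m) = -6 + 4*m (p(m) = -6 + 2*(m + m) = -6 + 2*(2*m) = -6 + 4*m)
s(U) = -8*U*(-6 + 4*U) (s(U) = ((-6 + 4*U)*(4*U))*(-2) = (4*U*(-6 + 4*U))*(-2) = -8*U*(-6 + 4*U))
(44*21)*s((6 + 3) - 1) = (44*21)*(16*((6 + 3) - 1)*(3 - 2*((6 + 3) - 1))) = 924*(16*(9 - 1)*(3 - 2*(9 - 1))) = 924*(16*8*(3 - 2*8)) = 924*(16*8*(3 - 16)) = 924*(16*8*(-13)) = 924*(-1664) = -1537536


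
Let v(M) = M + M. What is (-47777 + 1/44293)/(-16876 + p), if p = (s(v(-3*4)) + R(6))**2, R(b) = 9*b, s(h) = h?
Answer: 529046665/176906242 ≈ 2.9905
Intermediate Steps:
v(M) = 2*M
p = 900 (p = (2*(-3*4) + 9*6)**2 = (2*(-12) + 54)**2 = (-24 + 54)**2 = 30**2 = 900)
(-47777 + 1/44293)/(-16876 + p) = (-47777 + 1/44293)/(-16876 + 900) = (-47777 + 1/44293)/(-15976) = -2116186660/44293*(-1/15976) = 529046665/176906242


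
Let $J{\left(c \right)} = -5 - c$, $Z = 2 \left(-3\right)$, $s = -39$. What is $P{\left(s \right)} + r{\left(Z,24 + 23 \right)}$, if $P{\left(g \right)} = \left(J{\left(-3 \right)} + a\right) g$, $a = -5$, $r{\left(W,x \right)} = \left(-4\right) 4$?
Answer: $257$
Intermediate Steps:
$Z = -6$
$r{\left(W,x \right)} = -16$
$P{\left(g \right)} = - 7 g$ ($P{\left(g \right)} = \left(\left(-5 - -3\right) - 5\right) g = \left(\left(-5 + 3\right) - 5\right) g = \left(-2 - 5\right) g = - 7 g$)
$P{\left(s \right)} + r{\left(Z,24 + 23 \right)} = \left(-7\right) \left(-39\right) - 16 = 273 - 16 = 257$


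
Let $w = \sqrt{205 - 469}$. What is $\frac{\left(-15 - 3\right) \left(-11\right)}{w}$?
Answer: $- \frac{3 i \sqrt{66}}{2} \approx - 12.186 i$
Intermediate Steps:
$w = 2 i \sqrt{66}$ ($w = \sqrt{-264} = 2 i \sqrt{66} \approx 16.248 i$)
$\frac{\left(-15 - 3\right) \left(-11\right)}{w} = \frac{\left(-15 - 3\right) \left(-11\right)}{2 i \sqrt{66}} = \left(-18\right) \left(-11\right) \left(- \frac{i \sqrt{66}}{132}\right) = 198 \left(- \frac{i \sqrt{66}}{132}\right) = - \frac{3 i \sqrt{66}}{2}$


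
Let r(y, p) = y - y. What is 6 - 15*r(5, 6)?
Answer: 6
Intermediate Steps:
r(y, p) = 0
6 - 15*r(5, 6) = 6 - 15*0 = 6 + 0 = 6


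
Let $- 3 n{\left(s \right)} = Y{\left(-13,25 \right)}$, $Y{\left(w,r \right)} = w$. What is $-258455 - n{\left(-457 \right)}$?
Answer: $- \frac{775378}{3} \approx -2.5846 \cdot 10^{5}$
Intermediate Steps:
$n{\left(s \right)} = \frac{13}{3}$ ($n{\left(s \right)} = \left(- \frac{1}{3}\right) \left(-13\right) = \frac{13}{3}$)
$-258455 - n{\left(-457 \right)} = -258455 - \frac{13}{3} = - \frac{775378}{3}$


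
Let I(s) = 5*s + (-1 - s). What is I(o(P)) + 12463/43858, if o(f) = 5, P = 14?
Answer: 845765/43858 ≈ 19.284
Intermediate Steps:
I(s) = -1 + 4*s
I(o(P)) + 12463/43858 = (-1 + 4*5) + 12463/43858 = (-1 + 20) + 12463*(1/43858) = 19 + 12463/43858 = 845765/43858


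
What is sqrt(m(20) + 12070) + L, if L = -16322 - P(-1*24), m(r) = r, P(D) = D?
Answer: -16298 + sqrt(12090) ≈ -16188.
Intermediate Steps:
L = -16298 (L = -16322 - (-1)*24 = -16322 - 1*(-24) = -16322 + 24 = -16298)
sqrt(m(20) + 12070) + L = sqrt(20 + 12070) - 16298 = sqrt(12090) - 16298 = -16298 + sqrt(12090)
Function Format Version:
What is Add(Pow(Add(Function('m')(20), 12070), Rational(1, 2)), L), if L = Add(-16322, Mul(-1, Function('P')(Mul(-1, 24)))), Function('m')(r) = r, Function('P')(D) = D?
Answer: Add(-16298, Pow(12090, Rational(1, 2))) ≈ -16188.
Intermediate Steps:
L = -16298 (L = Add(-16322, Mul(-1, Mul(-1, 24))) = Add(-16322, Mul(-1, -24)) = Add(-16322, 24) = -16298)
Add(Pow(Add(Function('m')(20), 12070), Rational(1, 2)), L) = Add(Pow(Add(20, 12070), Rational(1, 2)), -16298) = Add(Pow(12090, Rational(1, 2)), -16298) = Add(-16298, Pow(12090, Rational(1, 2)))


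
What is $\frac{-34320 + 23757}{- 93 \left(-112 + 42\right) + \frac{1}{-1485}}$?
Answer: $- \frac{15686055}{9667349} \approx -1.6226$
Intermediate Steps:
$\frac{-34320 + 23757}{- 93 \left(-112 + 42\right) + \frac{1}{-1485}} = - \frac{10563}{\left(-93\right) \left(-70\right) - \frac{1}{1485}} = - \frac{10563}{6510 - \frac{1}{1485}} = - \frac{10563}{\frac{9667349}{1485}} = \left(-10563\right) \frac{1485}{9667349} = - \frac{15686055}{9667349}$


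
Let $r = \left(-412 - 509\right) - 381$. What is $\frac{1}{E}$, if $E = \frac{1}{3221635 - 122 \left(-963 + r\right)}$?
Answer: $3497965$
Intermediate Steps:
$r = -1302$ ($r = -921 - 381 = -1302$)
$E = \frac{1}{3497965}$ ($E = \frac{1}{3221635 - 122 \left(-963 - 1302\right)} = \frac{1}{3221635 - -276330} = \frac{1}{3221635 + 276330} = \frac{1}{3497965} \approx 2.8588 \cdot 10^{-7}$)
$\frac{1}{E} = \frac{1}{\frac{1}{3497965}} = 3497965$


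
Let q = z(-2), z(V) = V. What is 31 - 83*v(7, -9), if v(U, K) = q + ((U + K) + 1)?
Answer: 280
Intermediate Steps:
q = -2
v(U, K) = -1 + K + U (v(U, K) = -2 + ((U + K) + 1) = -2 + ((K + U) + 1) = -2 + (1 + K + U) = -1 + K + U)
31 - 83*v(7, -9) = 31 - 83*(-1 - 9 + 7) = 31 - 83*(-3) = 31 + 249 = 280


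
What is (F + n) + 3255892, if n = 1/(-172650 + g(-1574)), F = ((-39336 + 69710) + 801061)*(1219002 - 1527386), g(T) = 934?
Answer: -44027638134833969/171716 ≈ -2.5640e+11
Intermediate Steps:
F = -256401251040 (F = (30374 + 801061)*(-308384) = 831435*(-308384) = -256401251040)
n = -1/171716 (n = 1/(-172650 + 934) = 1/(-171716) = -1/171716 ≈ -5.8236e-6)
(F + n) + 3255892 = (-256401251040 - 1/171716) + 3255892 = -44028197223584641/171716 + 3255892 = -44027638134833969/171716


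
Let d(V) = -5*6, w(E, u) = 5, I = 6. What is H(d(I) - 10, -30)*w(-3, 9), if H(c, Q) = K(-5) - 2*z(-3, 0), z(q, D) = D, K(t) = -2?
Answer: -10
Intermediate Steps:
d(V) = -30
H(c, Q) = -2 (H(c, Q) = -2 - 2*0 = -2 + 0 = -2)
H(d(I) - 10, -30)*w(-3, 9) = -2*5 = -10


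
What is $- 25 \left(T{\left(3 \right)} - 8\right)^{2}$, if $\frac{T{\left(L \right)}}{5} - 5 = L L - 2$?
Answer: $-67600$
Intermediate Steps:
$T{\left(L \right)} = 15 + 5 L^{2}$ ($T{\left(L \right)} = 25 + 5 \left(L L - 2\right) = 25 + 5 \left(L^{2} - 2\right) = 25 + 5 \left(-2 + L^{2}\right) = 25 + \left(-10 + 5 L^{2}\right) = 15 + 5 L^{2}$)
$- 25 \left(T{\left(3 \right)} - 8\right)^{2} = - 25 \left(\left(15 + 5 \cdot 3^{2}\right) - 8\right)^{2} = - 25 \left(\left(15 + 5 \cdot 9\right) - 8\right)^{2} = - 25 \left(\left(15 + 45\right) - 8\right)^{2} = - 25 \left(60 - 8\right)^{2} = - 25 \cdot 52^{2} = \left(-25\right) 2704 = -67600$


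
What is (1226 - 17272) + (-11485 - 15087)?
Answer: -42618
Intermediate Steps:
(1226 - 17272) + (-11485 - 15087) = -16046 - 26572 = -42618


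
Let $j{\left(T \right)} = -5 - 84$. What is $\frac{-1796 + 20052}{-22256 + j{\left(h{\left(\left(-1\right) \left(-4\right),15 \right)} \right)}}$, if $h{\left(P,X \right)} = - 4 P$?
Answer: $- \frac{18256}{22345} \approx -0.81701$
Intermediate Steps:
$j{\left(T \right)} = -89$
$\frac{-1796 + 20052}{-22256 + j{\left(h{\left(\left(-1\right) \left(-4\right),15 \right)} \right)}} = \frac{-1796 + 20052}{-22256 - 89} = \frac{18256}{-22345} = 18256 \left(- \frac{1}{22345}\right) = - \frac{18256}{22345}$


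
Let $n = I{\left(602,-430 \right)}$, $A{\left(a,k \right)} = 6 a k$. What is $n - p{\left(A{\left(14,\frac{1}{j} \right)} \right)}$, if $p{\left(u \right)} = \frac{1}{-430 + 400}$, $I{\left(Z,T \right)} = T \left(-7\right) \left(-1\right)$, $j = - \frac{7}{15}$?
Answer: $- \frac{90299}{30} \approx -3010.0$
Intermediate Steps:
$j = - \frac{7}{15}$ ($j = \left(-7\right) \frac{1}{15} = - \frac{7}{15} \approx -0.46667$)
$I{\left(Z,T \right)} = 7 T$ ($I{\left(Z,T \right)} = - 7 T \left(-1\right) = 7 T$)
$A{\left(a,k \right)} = 6 a k$
$n = -3010$ ($n = 7 \left(-430\right) = -3010$)
$p{\left(u \right)} = - \frac{1}{30}$ ($p{\left(u \right)} = \frac{1}{-30} = - \frac{1}{30}$)
$n - p{\left(A{\left(14,\frac{1}{j} \right)} \right)} = -3010 - - \frac{1}{30} = -3010 + \frac{1}{30} = - \frac{90299}{30}$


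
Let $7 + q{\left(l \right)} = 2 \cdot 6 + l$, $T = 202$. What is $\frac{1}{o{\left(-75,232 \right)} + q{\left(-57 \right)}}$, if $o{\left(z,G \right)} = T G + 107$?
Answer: $\frac{1}{46919} \approx 2.1313 \cdot 10^{-5}$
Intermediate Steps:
$o{\left(z,G \right)} = 107 + 202 G$ ($o{\left(z,G \right)} = 202 G + 107 = 107 + 202 G$)
$q{\left(l \right)} = 5 + l$ ($q{\left(l \right)} = -7 + \left(2 \cdot 6 + l\right) = -7 + \left(12 + l\right) = 5 + l$)
$\frac{1}{o{\left(-75,232 \right)} + q{\left(-57 \right)}} = \frac{1}{\left(107 + 202 \cdot 232\right) + \left(5 - 57\right)} = \frac{1}{\left(107 + 46864\right) - 52} = \frac{1}{46971 - 52} = \frac{1}{46919}$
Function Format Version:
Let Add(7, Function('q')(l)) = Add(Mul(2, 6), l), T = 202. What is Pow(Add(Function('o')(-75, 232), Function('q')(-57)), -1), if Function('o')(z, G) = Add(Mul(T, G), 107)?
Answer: Rational(1, 46919) ≈ 2.1313e-5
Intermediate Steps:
Function('o')(z, G) = Add(107, Mul(202, G)) (Function('o')(z, G) = Add(Mul(202, G), 107) = Add(107, Mul(202, G)))
Function('q')(l) = Add(5, l) (Function('q')(l) = Add(-7, Add(Mul(2, 6), l)) = Add(-7, Add(12, l)) = Add(5, l))
Pow(Add(Function('o')(-75, 232), Function('q')(-57)), -1) = Pow(Add(Add(107, Mul(202, 232)), Add(5, -57)), -1) = Pow(Add(Add(107, 46864), -52), -1) = Pow(Add(46971, -52), -1) = Pow(46919, -1) = Rational(1, 46919)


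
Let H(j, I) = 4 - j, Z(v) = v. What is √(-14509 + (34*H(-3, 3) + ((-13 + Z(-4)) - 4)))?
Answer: 6*I*√397 ≈ 119.55*I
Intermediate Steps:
√(-14509 + (34*H(-3, 3) + ((-13 + Z(-4)) - 4))) = √(-14509 + (34*(4 - 1*(-3)) + ((-13 - 4) - 4))) = √(-14509 + (34*(4 + 3) + (-17 - 4))) = √(-14509 + (34*7 - 21)) = √(-14509 + (238 - 21)) = √(-14509 + 217) = √(-14292) = 6*I*√397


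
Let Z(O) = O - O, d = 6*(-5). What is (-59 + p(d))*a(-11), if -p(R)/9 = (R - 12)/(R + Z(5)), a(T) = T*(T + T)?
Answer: -86636/5 ≈ -17327.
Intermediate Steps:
d = -30
Z(O) = 0
a(T) = 2*T² (a(T) = T*(2*T) = 2*T²)
p(R) = -9*(-12 + R)/R (p(R) = -9*(R - 12)/(R + 0) = -9*(-12 + R)/R)
(-59 + p(d))*a(-11) = (-59 + (-9 + 108/(-30)))*(2*(-11)²) = (-59 + (-9 + 108*(-1/30)))*(2*121) = (-59 + (-9 - 18/5))*242 = (-59 - 63/5)*242 = -358/5*242 = -86636/5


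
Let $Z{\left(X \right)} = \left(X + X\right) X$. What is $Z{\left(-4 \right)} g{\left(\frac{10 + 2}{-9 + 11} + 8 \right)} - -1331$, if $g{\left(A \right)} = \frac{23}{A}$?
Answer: $\frac{9685}{7} \approx 1383.6$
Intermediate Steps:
$Z{\left(X \right)} = 2 X^{2}$ ($Z{\left(X \right)} = 2 X X = 2 X^{2}$)
$Z{\left(-4 \right)} g{\left(\frac{10 + 2}{-9 + 11} + 8 \right)} - -1331 = 2 \left(-4\right)^{2} \frac{23}{\frac{10 + 2}{-9 + 11} + 8} - -1331 = 2 \cdot 16 \frac{23}{\frac{12}{2} + 8} + 1331 = 32 \frac{23}{12 \cdot \frac{1}{2} + 8} + 1331 = 32 \frac{23}{6 + 8} + 1331 = 32 \cdot \frac{23}{14} + 1331 = \frac{368}{7} + 1331 = \frac{9685}{7}$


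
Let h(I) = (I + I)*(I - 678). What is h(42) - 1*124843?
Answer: -178267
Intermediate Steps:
h(I) = 2*I*(-678 + I) (h(I) = (2*I)*(-678 + I) = 2*I*(-678 + I))
h(42) - 1*124843 = 2*42*(-678 + 42) - 1*124843 = 2*42*(-636) - 124843 = -53424 - 124843 = -178267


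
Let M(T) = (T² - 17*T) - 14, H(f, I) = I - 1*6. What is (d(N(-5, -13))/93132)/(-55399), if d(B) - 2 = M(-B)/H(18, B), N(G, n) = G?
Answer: -8/4729468029 ≈ -1.6915e-9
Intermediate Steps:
H(f, I) = -6 + I (H(f, I) = I - 6 = -6 + I)
M(T) = -14 + T² - 17*T
d(B) = 2 + (-14 + B² + 17*B)/(-6 + B) (d(B) = 2 + (-14 + (-B)² - (-17)*B)/(-6 + B) = 2 + (-14 + B² + 17*B)/(-6 + B))
(d(N(-5, -13))/93132)/(-55399) = (((-26 + (-5)² + 19*(-5))/(-6 - 5))/93132)/(-55399) = (((-26 + 25 - 95)/(-11))*(1/93132))*(-1/55399) = (-1/11*(-96)*(1/93132))*(-1/55399) = ((96/11)*(1/93132))*(-1/55399) = (8/85371)*(-1/55399) = -8/4729468029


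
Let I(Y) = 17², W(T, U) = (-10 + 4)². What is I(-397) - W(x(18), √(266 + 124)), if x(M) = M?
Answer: 253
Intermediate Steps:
W(T, U) = 36 (W(T, U) = (-6)² = 36)
I(Y) = 289
I(-397) - W(x(18), √(266 + 124)) = 289 - 1*36 = 289 - 36 = 253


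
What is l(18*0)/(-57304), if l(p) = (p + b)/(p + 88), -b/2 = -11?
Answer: -1/229216 ≈ -4.3627e-6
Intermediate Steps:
b = 22 (b = -2*(-11) = 22)
l(p) = (22 + p)/(88 + p) (l(p) = (p + 22)/(p + 88) = (22 + p)/(88 + p))
l(18*0)/(-57304) = ((22 + 18*0)/(88 + 18*0))/(-57304) = ((22 + 0)/(88 + 0))*(-1/57304) = (22/88)*(-1/57304) = ((1/88)*22)*(-1/57304) = (¼)*(-1/57304) = -1/229216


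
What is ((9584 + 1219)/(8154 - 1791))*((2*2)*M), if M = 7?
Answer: 14404/303 ≈ 47.538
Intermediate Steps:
((9584 + 1219)/(8154 - 1791))*((2*2)*M) = ((9584 + 1219)/(8154 - 1791))*((2*2)*7) = (10803/6363)*(4*7) = (10803*(1/6363))*28 = (3601/2121)*28 = 14404/303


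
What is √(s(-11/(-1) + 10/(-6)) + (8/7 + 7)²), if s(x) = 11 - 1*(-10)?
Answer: √4278/7 ≈ 9.3438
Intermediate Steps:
s(x) = 21 (s(x) = 11 + 10 = 21)
√(s(-11/(-1) + 10/(-6)) + (8/7 + 7)²) = √(21 + (8/7 + 7)²) = √(21 + (57/7)²) = √(21 + 3249/49) = √(4278/49) = √4278/7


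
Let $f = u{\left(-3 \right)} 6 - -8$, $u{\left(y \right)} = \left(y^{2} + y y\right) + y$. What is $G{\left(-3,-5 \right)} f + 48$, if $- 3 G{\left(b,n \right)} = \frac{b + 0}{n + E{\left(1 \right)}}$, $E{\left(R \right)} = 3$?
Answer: $-1$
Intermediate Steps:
$u{\left(y \right)} = y + 2 y^{2}$ ($u{\left(y \right)} = \left(y^{2} + y^{2}\right) + y = 2 y^{2} + y = y + 2 y^{2}$)
$G{\left(b,n \right)} = - \frac{b}{3 \left(3 + n\right)}$ ($G{\left(b,n \right)} = - \frac{\left(b + 0\right) \frac{1}{n + 3}}{3} = - \frac{b \frac{1}{3 + n}}{3} = - \frac{b}{3 \left(3 + n\right)}$)
$f = 98$ ($f = - 3 \left(1 + 2 \left(-3\right)\right) 6 - -8 = - 3 \left(1 - 6\right) 6 + 8 = \left(-3\right) \left(-5\right) 6 + 8 = 15 \cdot 6 + 8 = 90 + 8 = 98$)
$G{\left(-3,-5 \right)} f + 48 = \left(-1\right) \left(-3\right) \frac{1}{9 + 3 \left(-5\right)} 98 + 48 = \left(-1\right) \left(-3\right) \frac{1}{9 - 15} \cdot 98 + 48 = \left(-1\right) \left(-3\right) \frac{1}{-6} \cdot 98 + 48 = \left(-1\right) \left(-3\right) \left(- \frac{1}{6}\right) 98 + 48 = \left(- \frac{1}{2}\right) 98 + 48 = -49 + 48 = -1$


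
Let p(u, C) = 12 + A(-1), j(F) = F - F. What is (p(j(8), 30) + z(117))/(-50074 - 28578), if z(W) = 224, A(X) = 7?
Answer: -243/78652 ≈ -0.0030896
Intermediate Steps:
j(F) = 0
p(u, C) = 19 (p(u, C) = 12 + 7 = 19)
(p(j(8), 30) + z(117))/(-50074 - 28578) = (19 + 224)/(-50074 - 28578) = 243/(-78652) = 243*(-1/78652) = -243/78652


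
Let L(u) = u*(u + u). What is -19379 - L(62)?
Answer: -27067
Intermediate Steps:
L(u) = 2*u² (L(u) = u*(2*u) = 2*u²)
-19379 - L(62) = -19379 - 2*62² = -19379 - 2*3844 = -19379 - 1*7688 = -19379 - 7688 = -27067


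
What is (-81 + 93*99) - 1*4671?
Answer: 4455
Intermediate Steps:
(-81 + 93*99) - 1*4671 = (-81 + 9207) - 4671 = 9126 - 4671 = 4455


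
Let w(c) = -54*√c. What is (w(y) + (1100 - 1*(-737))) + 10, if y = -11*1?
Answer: 1847 - 54*I*√11 ≈ 1847.0 - 179.1*I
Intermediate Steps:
y = -11
(w(y) + (1100 - 1*(-737))) + 10 = (-54*I*√11 + (1100 - 1*(-737))) + 10 = (-54*I*√11 + (1100 + 737)) + 10 = (-54*I*√11 + 1837) + 10 = (1837 - 54*I*√11) + 10 = 1847 - 54*I*√11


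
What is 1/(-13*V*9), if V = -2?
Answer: 1/234 ≈ 0.0042735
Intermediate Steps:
1/(-13*V*9) = 1/(-13*(-2)*9) = 1/(26*9) = 1/234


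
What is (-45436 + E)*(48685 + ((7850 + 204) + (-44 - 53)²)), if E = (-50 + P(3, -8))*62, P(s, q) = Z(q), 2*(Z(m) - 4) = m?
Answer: -3210559328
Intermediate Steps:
Z(m) = 4 + m/2
P(s, q) = 4 + q/2
E = -3100 (E = (-50 + (4 + (½)*(-8)))*62 = (-50 + (4 - 4))*62 = (-50 + 0)*62 = -50*62 = -3100)
(-45436 + E)*(48685 + ((7850 + 204) + (-44 - 53)²)) = (-45436 - 3100)*(48685 + ((7850 + 204) + (-44 - 53)²)) = -48536*(48685 + (8054 + (-97)²)) = -48536*(48685 + (8054 + 9409)) = -48536*(48685 + 17463) = -48536*66148 = -3210559328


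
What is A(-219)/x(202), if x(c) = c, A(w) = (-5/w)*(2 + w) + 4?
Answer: -209/44238 ≈ -0.0047244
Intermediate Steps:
A(w) = 4 - 5*(2 + w)/w (A(w) = -5*(2 + w)/w + 4 = 4 - 5*(2 + w)/w)
A(-219)/x(202) = ((-10 - 1*(-219))/(-219))/202 = -(-10 + 219)/219*(1/202) = -1/219*209*(1/202) = -209/219*1/202 = -209/44238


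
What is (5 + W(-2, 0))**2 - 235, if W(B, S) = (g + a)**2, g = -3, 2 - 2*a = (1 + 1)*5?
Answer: 2681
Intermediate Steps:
a = -4 (a = 1 - (1 + 1)*5/2 = 1 - 5 = -4)
W(B, S) = 49 (W(B, S) = (-3 - 4)**2 = (-7)**2 = 49)
(5 + W(-2, 0))**2 - 235 = (5 + 49)**2 - 235 = 54**2 - 235 = 2916 - 235 = 2681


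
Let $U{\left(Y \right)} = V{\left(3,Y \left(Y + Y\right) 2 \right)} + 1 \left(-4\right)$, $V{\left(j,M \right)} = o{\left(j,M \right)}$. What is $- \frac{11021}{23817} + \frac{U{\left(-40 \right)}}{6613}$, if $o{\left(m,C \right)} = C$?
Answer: $\frac{4673627}{9264813} \approx 0.50445$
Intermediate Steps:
$V{\left(j,M \right)} = M$
$U{\left(Y \right)} = -4 + 4 Y^{2}$ ($U{\left(Y \right)} = Y \left(Y + Y\right) 2 + 1 \left(-4\right) = Y 2 Y 2 - 4 = 2 Y^{2} \cdot 2 - 4 = 4 Y^{2} - 4 = -4 + 4 Y^{2}$)
$- \frac{11021}{23817} + \frac{U{\left(-40 \right)}}{6613} = - \frac{11021}{23817} + \frac{-4 + 4 \left(-40\right)^{2}}{6613} = \left(-11021\right) \frac{1}{23817} + \left(-4 + 4 \cdot 1600\right) \frac{1}{6613} = - \frac{11021}{23817} + \left(-4 + 6400\right) \frac{1}{6613} = - \frac{11021}{23817} + 6396 \cdot \frac{1}{6613} = - \frac{11021}{23817} + \frac{6396}{6613} = \frac{4673627}{9264813}$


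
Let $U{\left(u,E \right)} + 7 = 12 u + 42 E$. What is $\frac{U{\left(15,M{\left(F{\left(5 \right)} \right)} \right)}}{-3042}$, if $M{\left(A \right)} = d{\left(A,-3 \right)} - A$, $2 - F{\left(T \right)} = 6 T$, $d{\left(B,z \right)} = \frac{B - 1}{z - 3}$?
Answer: $- \frac{776}{1521} \approx -0.51019$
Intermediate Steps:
$d{\left(B,z \right)} = \frac{-1 + B}{-3 + z}$
$F{\left(T \right)} = 2 - 6 T$
$M{\left(A \right)} = \frac{1}{6} - \frac{7 A}{6}$ ($M{\left(A \right)} = \frac{-1 + A}{-3 - 3} - A = \frac{-1 + A}{-6} - A = - \frac{-1 + A}{6} - A = \left(\frac{1}{6} - \frac{A}{6}\right) - A = \frac{1}{6} - \frac{7 A}{6}$)
$U{\left(u,E \right)} = -7 + 12 u + 42 E$ ($U{\left(u,E \right)} = -7 + \left(12 u + 42 E\right) = -7 + 12 u + 42 E$)
$\frac{U{\left(15,M{\left(F{\left(5 \right)} \right)} \right)}}{-3042} = \frac{-7 + 12 \cdot 15 + 42 \left(\frac{1}{6} - \frac{7 \left(2 - 30\right)}{6}\right)}{-3042} = \left(-7 + 180 + 42 \left(\frac{1}{6} - \frac{7 \left(2 - 30\right)}{6}\right)\right) \left(- \frac{1}{3042}\right) = \left(-7 + 180 + 42 \left(\frac{1}{6} - - \frac{98}{3}\right)\right) \left(- \frac{1}{3042}\right) = \left(-7 + 180 + 42 \left(\frac{1}{6} + \frac{98}{3}\right)\right) \left(- \frac{1}{3042}\right) = \left(-7 + 180 + 42 \cdot \frac{197}{6}\right) \left(- \frac{1}{3042}\right) = \left(-7 + 180 + 1379\right) \left(- \frac{1}{3042}\right) = 1552 \left(- \frac{1}{3042}\right) = - \frac{776}{1521}$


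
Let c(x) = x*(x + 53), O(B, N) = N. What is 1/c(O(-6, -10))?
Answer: -1/430 ≈ -0.0023256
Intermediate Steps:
c(x) = x*(53 + x)
1/c(O(-6, -10)) = 1/(-10*(53 - 10)) = 1/(-10*43) = 1/(-430) = -1/430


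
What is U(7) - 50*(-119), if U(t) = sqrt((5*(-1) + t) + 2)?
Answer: 5952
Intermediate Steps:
U(t) = sqrt(-3 + t) (U(t) = sqrt((-5 + t) + 2) = sqrt(-3 + t))
U(7) - 50*(-119) = sqrt(-3 + 7) - 50*(-119) = sqrt(4) + 5950 = 2 + 5950 = 5952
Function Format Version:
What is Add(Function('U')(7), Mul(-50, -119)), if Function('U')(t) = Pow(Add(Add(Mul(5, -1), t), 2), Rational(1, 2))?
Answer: 5952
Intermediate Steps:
Function('U')(t) = Pow(Add(-3, t), Rational(1, 2)) (Function('U')(t) = Pow(Add(Add(-5, t), 2), Rational(1, 2)) = Pow(Add(-3, t), Rational(1, 2)))
Add(Function('U')(7), Mul(-50, -119)) = Add(Pow(Add(-3, 7), Rational(1, 2)), Mul(-50, -119)) = Add(Pow(4, Rational(1, 2)), 5950) = Add(2, 5950) = 5952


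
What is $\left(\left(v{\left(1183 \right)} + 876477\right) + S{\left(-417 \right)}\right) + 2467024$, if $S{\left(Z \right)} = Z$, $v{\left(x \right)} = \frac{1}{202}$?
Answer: $\frac{675302969}{202} \approx 3.3431 \cdot 10^{6}$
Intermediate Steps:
$v{\left(x \right)} = \frac{1}{202}$
$\left(\left(v{\left(1183 \right)} + 876477\right) + S{\left(-417 \right)}\right) + 2467024 = \left(\left(\frac{1}{202} + 876477\right) - 417\right) + 2467024 = \left(\frac{177048355}{202} - 417\right) + 2467024 = \frac{176964121}{202} + 2467024 = \frac{675302969}{202}$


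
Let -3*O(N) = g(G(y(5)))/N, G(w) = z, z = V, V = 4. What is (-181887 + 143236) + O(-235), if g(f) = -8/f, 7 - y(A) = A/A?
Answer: -27248957/705 ≈ -38651.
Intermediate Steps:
z = 4
y(A) = 6 (y(A) = 7 - A/A = 7 - 1*1 = 7 - 1 = 6)
G(w) = 4
O(N) = 2/(3*N) (O(N) = -(-8/4)/(3*N) = -(-8*¼)/(3*N) = -(-2)/(3*N) = 2/(3*N))
(-181887 + 143236) + O(-235) = (-181887 + 143236) + (⅔)/(-235) = -38651 + (⅔)*(-1/235) = -38651 - 2/705 = -27248957/705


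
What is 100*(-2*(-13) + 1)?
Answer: 2700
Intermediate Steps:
100*(-2*(-13) + 1) = 100*(26 + 1) = 100*27 = 2700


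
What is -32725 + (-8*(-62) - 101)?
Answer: -32330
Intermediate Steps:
-32725 + (-8*(-62) - 101) = -32725 + (496 - 101) = -32725 + 395 = -32330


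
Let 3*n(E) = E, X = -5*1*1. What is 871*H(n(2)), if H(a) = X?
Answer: -4355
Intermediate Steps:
X = -5 (X = -5*1 = -5)
n(E) = E/3
H(a) = -5
871*H(n(2)) = 871*(-5) = -4355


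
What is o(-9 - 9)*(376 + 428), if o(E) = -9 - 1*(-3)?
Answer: -4824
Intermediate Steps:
o(E) = -6 (o(E) = -9 + 3 = -6)
o(-9 - 9)*(376 + 428) = -6*(376 + 428) = -6*804 = -4824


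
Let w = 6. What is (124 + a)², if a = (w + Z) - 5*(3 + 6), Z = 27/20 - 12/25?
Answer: 73736569/10000 ≈ 7373.7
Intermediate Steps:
Z = 87/100 (Z = 27*(1/20) - 12*1/25 = 27/20 - 12/25 = 87/100 ≈ 0.87000)
a = -3813/100 (a = (6 + 87/100) - 5*(3 + 6) = 687/100 - 5*9 = 687/100 - 45 = -3813/100 ≈ -38.130)
(124 + a)² = (124 - 3813/100)² = (8587/100)² = 73736569/10000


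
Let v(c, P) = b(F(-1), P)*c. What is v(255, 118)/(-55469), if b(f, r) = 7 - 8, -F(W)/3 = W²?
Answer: 255/55469 ≈ 0.0045972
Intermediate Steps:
F(W) = -3*W²
b(f, r) = -1
v(c, P) = -c
v(255, 118)/(-55469) = -1*255/(-55469) = -255*(-1/55469) = 255/55469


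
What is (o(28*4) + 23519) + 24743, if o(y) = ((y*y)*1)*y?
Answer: 1453190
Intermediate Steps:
o(y) = y**3 (o(y) = (y**2*1)*y = y**2*y = y**3)
(o(28*4) + 23519) + 24743 = ((28*4)**3 + 23519) + 24743 = (112**3 + 23519) + 24743 = (1404928 + 23519) + 24743 = 1428447 + 24743 = 1453190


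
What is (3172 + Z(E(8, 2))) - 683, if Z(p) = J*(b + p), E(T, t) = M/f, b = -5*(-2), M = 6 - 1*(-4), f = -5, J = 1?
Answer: 2497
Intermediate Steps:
M = 10 (M = 6 + 4 = 10)
b = 10
E(T, t) = -2 (E(T, t) = 10/(-5) = 10*(-⅕) = -2)
Z(p) = 10 + p (Z(p) = 1*(10 + p) = 10 + p)
(3172 + Z(E(8, 2))) - 683 = (3172 + (10 - 2)) - 683 = (3172 + 8) - 683 = 3180 - 683 = 2497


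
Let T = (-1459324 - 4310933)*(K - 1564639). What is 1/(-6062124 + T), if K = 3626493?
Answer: -1/11897433538602 ≈ -8.4052e-14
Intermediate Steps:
T = -11897427476478 (T = (-1459324 - 4310933)*(3626493 - 1564639) = -5770257*2061854 = -11897427476478)
1/(-6062124 + T) = 1/(-6062124 - 11897427476478) = 1/(-11897433538602) = -1/11897433538602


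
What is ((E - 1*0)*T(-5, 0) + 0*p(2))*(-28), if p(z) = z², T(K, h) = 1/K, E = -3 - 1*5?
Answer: -224/5 ≈ -44.800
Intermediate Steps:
E = -8 (E = -3 - 5 = -8)
((E - 1*0)*T(-5, 0) + 0*p(2))*(-28) = ((-8 - 1*0)/(-5) + 0*2²)*(-28) = ((-8 + 0)*(-⅕) + 0*4)*(-28) = (-8*(-⅕) + 0)*(-28) = (8/5 + 0)*(-28) = (8/5)*(-28) = -224/5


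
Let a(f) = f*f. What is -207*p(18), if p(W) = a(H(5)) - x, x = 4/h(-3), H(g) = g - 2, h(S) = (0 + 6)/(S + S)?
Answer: -2691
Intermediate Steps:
h(S) = 3/S (h(S) = 6/((2*S)) = 6*(1/(2*S)) = 3/S)
H(g) = -2 + g
x = -4 (x = 4/((3/(-3))) = 4/((3*(-1/3))) = 4/(-1) = 4*(-1) = -4)
a(f) = f**2
p(W) = 13 (p(W) = (-2 + 5)**2 - 1*(-4) = 3**2 + 4 = 9 + 4 = 13)
-207*p(18) = -207*13 = -2691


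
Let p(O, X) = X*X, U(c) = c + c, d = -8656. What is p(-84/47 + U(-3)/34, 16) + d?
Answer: -8400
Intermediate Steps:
U(c) = 2*c
p(O, X) = X²
p(-84/47 + U(-3)/34, 16) + d = 16² - 8656 = 256 - 8656 = -8400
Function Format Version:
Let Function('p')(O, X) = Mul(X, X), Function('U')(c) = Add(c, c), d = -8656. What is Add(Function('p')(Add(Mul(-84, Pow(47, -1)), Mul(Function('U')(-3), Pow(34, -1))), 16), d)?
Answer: -8400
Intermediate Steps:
Function('U')(c) = Mul(2, c)
Function('p')(O, X) = Pow(X, 2)
Add(Function('p')(Add(Mul(-84, Pow(47, -1)), Mul(Function('U')(-3), Pow(34, -1))), 16), d) = Add(Pow(16, 2), -8656) = Add(256, -8656) = -8400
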